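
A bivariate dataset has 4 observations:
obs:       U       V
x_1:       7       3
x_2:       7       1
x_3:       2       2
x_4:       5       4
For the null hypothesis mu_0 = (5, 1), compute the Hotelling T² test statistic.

Step 1 — sample mean vector:
  mean(U) = (7 + 7 + 2 + 5) / 4 = 21/4 = 5.25
  mean(V) = (3 + 1 + 2 + 4) / 4 = 10/4 = 2.5
  x̄ = (5.25, 2.5),  deviation x̄ - mu_0 = (5.25, 2.5) - (5, 1) = (0.25, 1.5).

Step 2 — sample covariance matrix, S[i,j] = (1/(n-1)) · Σ_k (x_{k,i} - mean_i) · (x_{k,j} - mean_j), divisor n-1 = 3:
  S[U,U] = ((1.75)·(1.75) + (1.75)·(1.75) + (-3.25)·(-3.25) + (-0.25)·(-0.25)) / 3 = 16.75/3 = 5.5833
  S[U,V] = ((1.75)·(0.5) + (1.75)·(-1.5) + (-3.25)·(-0.5) + (-0.25)·(1.5)) / 3 = -0.5/3 = -0.1667
  S[V,V] = ((0.5)·(0.5) + (-1.5)·(-1.5) + (-0.5)·(-0.5) + (1.5)·(1.5)) / 3 = 5/3 = 1.6667
  S = [[5.5833, -0.1667],
 [-0.1667, 1.6667]].

Step 3 — invert S. det(S) = 5.5833·1.6667 - (-0.1667)² = 9.2778.
  S^{-1} = (1/det) · [[d, -b], [-b, a]] = [[0.1796, 0.018],
 [0.018, 0.6018]].

Step 4 — quadratic form (x̄ - mu_0)^T · S^{-1} · (x̄ - mu_0):
  S^{-1} · (x̄ - mu_0) = (0.0719, 0.9072),
  (x̄ - mu_0)^T · [...] = (0.25)·(0.0719) + (1.5)·(0.9072) = 1.3787.

Step 5 — scale by n: T² = 4 · 1.3787 = 5.515.

T² ≈ 5.515


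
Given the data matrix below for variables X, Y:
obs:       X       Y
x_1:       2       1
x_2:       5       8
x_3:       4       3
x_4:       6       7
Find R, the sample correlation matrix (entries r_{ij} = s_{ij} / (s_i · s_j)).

Step 1 — column means:
  mean(X) = (2 + 5 + 4 + 6) / 4 = 17/4 = 4.25
  mean(Y) = (1 + 8 + 3 + 7) / 4 = 19/4 = 4.75

Step 2 — sample variances and covariances s[i,j] = (1/(n-1)) · Σ_k (x_{k,i} - mean_i) · (x_{k,j} - mean_j), with n-1 = 3:
  s[X,X] = ((-2.25)·(-2.25) + (0.75)·(0.75) + (-0.25)·(-0.25) + (1.75)·(1.75)) / 3 = 8.75/3 = 2.9167
  s[X,Y] = ((-2.25)·(-3.75) + (0.75)·(3.25) + (-0.25)·(-1.75) + (1.75)·(2.25)) / 3 = 15.25/3 = 5.0833
  s[Y,Y] = ((-3.75)·(-3.75) + (3.25)·(3.25) + (-1.75)·(-1.75) + (2.25)·(2.25)) / 3 = 32.75/3 = 10.9167
  Sample standard deviations s_i = √(s[i,i]):
  s(X) = √(2.9167) = 1.7078
  s(Y) = √(10.9167) = 3.304

Step 3 — r_{ij} = s_{ij} / (s_i · s_j):
  r[X,X] = 1 (diagonal).
  r[X,Y] = 5.0833 / (1.7078 · 3.304) = 5.0833 / 5.6427 = 0.9009
  r[Y,Y] = 1 (diagonal).

R is symmetric with unit diagonal. Assembling:

R = [[1, 0.9009],
 [0.9009, 1]]


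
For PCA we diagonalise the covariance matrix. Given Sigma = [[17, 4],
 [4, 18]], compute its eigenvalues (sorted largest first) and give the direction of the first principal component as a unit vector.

Step 1 — characteristic polynomial of 2×2 Sigma:
  det(Sigma - λI) = λ² - trace · λ + det = 0.
  trace = 17 + 18 = 35, det = 17·18 - (4)² = 290.
Step 2 — discriminant:
  Δ = trace² - 4·det = 1225 - 1160 = 65.
Step 3 — eigenvalues:
  λ = (trace ± √Δ)/2 = (35 ± 8.0623)/2,
  λ_1 = 21.5311,  λ_2 = 13.4689.

Step 4 — unit eigenvector for λ_1: solve (Sigma - λ_1 I)v = 0. First row:
  (17 - 21.5311)·v_x + (4)·v_y = 0, i.e. (-4.5311)·v_x + (4)·v_y = 0,
  so v ∝ (b, λ_1 - a) = (4, 4.5311) = u.
  ||u|| = √((4)² + (4.5311)²) = √(36.5311) ≈ 6.0441,
  v_1 = u/||u|| ≈ (0.6618, 0.7497) (||v_1|| = 1).

λ_1 = 21.5311,  λ_2 = 13.4689;  v_1 ≈ (0.6618, 0.7497)


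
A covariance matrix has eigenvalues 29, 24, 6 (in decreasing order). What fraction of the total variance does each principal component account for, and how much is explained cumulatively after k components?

Step 1 — total variance = trace(Sigma) = Σ λ_i = 29 + 24 + 6 = 59.

Step 2 — fraction explained by component i = λ_i / Σ λ:
  PC1: 29/59 = 0.4915
  PC2: 24/59 = 0.4068
  PC3: 6/59 = 0.1017

Step 3 — cumulative fraction after k components = (λ_1 + ... + λ_k) / Σ λ:
  k = 1: 29/59 = 0.4915
  k = 2: (29 + 24)/59 = 53/59 = 0.8983
  k = 3: (29 + 24 + 6)/59 = 59/59 = 1

Summary (fraction, with percent):

explained: PC1 0.4915 (49.15%), PC2 0.4068 (40.68%), PC3 0.1017 (10.17%);  cumulative: 0.4915, 0.8983, 1


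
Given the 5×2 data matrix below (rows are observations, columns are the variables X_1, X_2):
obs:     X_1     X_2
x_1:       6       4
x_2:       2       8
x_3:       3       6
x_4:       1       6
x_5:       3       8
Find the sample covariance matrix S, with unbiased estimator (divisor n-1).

Step 1 — column means:
  mean(X_1) = (6 + 2 + 3 + 1 + 3) / 5 = 15/5 = 3
  mean(X_2) = (4 + 8 + 6 + 6 + 8) / 5 = 32/5 = 6.4

Step 2 — sample covariance S[i,j] = (1/(n-1)) · Σ_k (x_{k,i} - mean_i) · (x_{k,j} - mean_j), with n-1 = 4.
  S[X_1,X_1] = ((3)·(3) + (-1)·(-1) + (0)·(0) + (-2)·(-2) + (0)·(0)) / 4 = 14/4 = 3.5
  S[X_1,X_2] = ((3)·(-2.4) + (-1)·(1.6) + (0)·(-0.4) + (-2)·(-0.4) + (0)·(1.6)) / 4 = -8/4 = -2
  S[X_2,X_2] = ((-2.4)·(-2.4) + (1.6)·(1.6) + (-0.4)·(-0.4) + (-0.4)·(-0.4) + (1.6)·(1.6)) / 4 = 11.2/4 = 2.8

S is symmetric (S[j,i] = S[i,j]). Assembling:

S = [[3.5, -2],
 [-2, 2.8]]


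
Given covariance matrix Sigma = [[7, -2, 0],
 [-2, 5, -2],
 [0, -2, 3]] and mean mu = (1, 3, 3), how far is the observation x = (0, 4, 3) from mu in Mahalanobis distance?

Step 1 — centre the observation: (x - mu) = (-1, 1, 0).

Step 2 — invert Sigma (cofactor / det for 3×3, or solve directly):
  Sigma^{-1} = [[0.1692, 0.0923, 0.0615],
 [0.0923, 0.3231, 0.2154],
 [0.0615, 0.2154, 0.4769]].

Step 3 — form the quadratic (x - mu)^T · Sigma^{-1} · (x - mu):
  Sigma^{-1} · (x - mu) = (-0.0769, 0.2308, 0.1538).
  (x - mu)^T · [Sigma^{-1} · (x - mu)] = (-1)·(-0.0769) + (1)·(0.2308) + (0)·(0.1538) = 0.3077.

Step 4 — take square root: d = √(0.3077) ≈ 0.5547.

d(x, mu) = √(0.3077) ≈ 0.5547


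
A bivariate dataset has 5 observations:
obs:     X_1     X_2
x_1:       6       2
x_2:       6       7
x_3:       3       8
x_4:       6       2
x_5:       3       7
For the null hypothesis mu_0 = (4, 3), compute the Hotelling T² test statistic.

Step 1 — sample mean vector:
  mean(X_1) = (6 + 6 + 3 + 6 + 3) / 5 = 24/5 = 4.8
  mean(X_2) = (2 + 7 + 8 + 2 + 7) / 5 = 26/5 = 5.2
  x̄ = (4.8, 5.2),  deviation x̄ - mu_0 = (4.8, 5.2) - (4, 3) = (0.8, 2.2).

Step 2 — sample covariance matrix, S[i,j] = (1/(n-1)) · Σ_k (x_{k,i} - mean_i) · (x_{k,j} - mean_j), divisor n-1 = 4:
  S[X_1,X_1] = ((1.2)·(1.2) + (1.2)·(1.2) + (-1.8)·(-1.8) + (1.2)·(1.2) + (-1.8)·(-1.8)) / 4 = 10.8/4 = 2.7
  S[X_1,X_2] = ((1.2)·(-3.2) + (1.2)·(1.8) + (-1.8)·(2.8) + (1.2)·(-3.2) + (-1.8)·(1.8)) / 4 = -13.8/4 = -3.45
  S[X_2,X_2] = ((-3.2)·(-3.2) + (1.8)·(1.8) + (2.8)·(2.8) + (-3.2)·(-3.2) + (1.8)·(1.8)) / 4 = 34.8/4 = 8.7
  S = [[2.7, -3.45],
 [-3.45, 8.7]].

Step 3 — invert S. det(S) = 2.7·8.7 - (-3.45)² = 11.5875.
  S^{-1} = (1/det) · [[d, -b], [-b, a]] = [[0.7508, 0.2977],
 [0.2977, 0.233]].

Step 4 — quadratic form (x̄ - mu_0)^T · S^{-1} · (x̄ - mu_0):
  S^{-1} · (x̄ - mu_0) = (1.2557, 0.7508),
  (x̄ - mu_0)^T · [...] = (0.8)·(1.2557) + (2.2)·(0.7508) = 2.6563.

Step 5 — scale by n: T² = 5 · 2.6563 = 13.2816.

T² ≈ 13.2816


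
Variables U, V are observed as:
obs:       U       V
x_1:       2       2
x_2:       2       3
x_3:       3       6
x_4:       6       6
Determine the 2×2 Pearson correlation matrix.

Step 1 — column means:
  mean(U) = (2 + 2 + 3 + 6) / 4 = 13/4 = 3.25
  mean(V) = (2 + 3 + 6 + 6) / 4 = 17/4 = 4.25

Step 2 — sample variances and covariances s[i,j] = (1/(n-1)) · Σ_k (x_{k,i} - mean_i) · (x_{k,j} - mean_j), with n-1 = 3:
  s[U,U] = ((-1.25)·(-1.25) + (-1.25)·(-1.25) + (-0.25)·(-0.25) + (2.75)·(2.75)) / 3 = 10.75/3 = 3.5833
  s[U,V] = ((-1.25)·(-2.25) + (-1.25)·(-1.25) + (-0.25)·(1.75) + (2.75)·(1.75)) / 3 = 8.75/3 = 2.9167
  s[V,V] = ((-2.25)·(-2.25) + (-1.25)·(-1.25) + (1.75)·(1.75) + (1.75)·(1.75)) / 3 = 12.75/3 = 4.25
  Sample standard deviations s_i = √(s[i,i]):
  s(U) = √(3.5833) = 1.893
  s(V) = √(4.25) = 2.0616

Step 3 — r_{ij} = s_{ij} / (s_i · s_j):
  r[U,U] = 1 (diagonal).
  r[U,V] = 2.9167 / (1.893 · 2.0616) = 2.9167 / 3.9025 = 0.7474
  r[V,V] = 1 (diagonal).

R is symmetric with unit diagonal. Assembling:

R = [[1, 0.7474],
 [0.7474, 1]]


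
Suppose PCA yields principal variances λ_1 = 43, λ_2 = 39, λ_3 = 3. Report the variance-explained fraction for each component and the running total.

Step 1 — total variance = trace(Sigma) = Σ λ_i = 43 + 39 + 3 = 85.

Step 2 — fraction explained by component i = λ_i / Σ λ:
  PC1: 43/85 = 0.5059
  PC2: 39/85 = 0.4588
  PC3: 3/85 = 0.0353

Step 3 — cumulative fraction after k components = (λ_1 + ... + λ_k) / Σ λ:
  k = 1: 43/85 = 0.5059
  k = 2: (43 + 39)/85 = 82/85 = 0.9647
  k = 3: (43 + 39 + 3)/85 = 85/85 = 1

Summary (fraction, with percent):

explained: PC1 0.5059 (50.59%), PC2 0.4588 (45.88%), PC3 0.0353 (3.53%);  cumulative: 0.5059, 0.9647, 1


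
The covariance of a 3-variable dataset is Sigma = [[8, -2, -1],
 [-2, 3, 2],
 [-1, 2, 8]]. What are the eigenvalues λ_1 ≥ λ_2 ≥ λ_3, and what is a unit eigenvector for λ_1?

Step 1 — characteristic polynomial p(λ) = det(λI - Sigma) = λ³ - tr·λ² + c_1·λ - det, where tr = trace, c_1 = sum of the principal 2×2 minors, det = det(Sigma):
  tr = 8 + 3 + 8 = 19,
  c_1 = (8·3 - (-2)²) + (8·8 - (-1)²) + (3·8 - (2)²) = 20 + 63 + 20 = 103,
  det = 8·(3·8 - (2)²) - (-2)·((-2)·8 - (2)·(-1)) + (-1)·((-2)·(2) - 3·(-1)) = 8·(20) - (-2)·(-14) + (-1)·(-1) = 133.
  So p(λ) = λ³ - 19λ² + 103λ - 133.
Step 2 — look for an integer root (rational root theorem: any rational root is an integer divisor of 133). Testing λ = 7:
  p(7) = 343 - 931 + 721 - 133 = 0  ✓
  Dividing out (λ - 7): p(λ) = (λ - 7)(λ² - 12λ + 19).
Step 3 — remaining eigenvalues from the quadratic λ² - 12λ + 19 = 0:
  Δ = 12² - 4·19 = 144 - 76 = 68,  λ = (12 ± √68)/2 = (12 ± 8.2462)/2 ≈ 10.1231 or 1.8769.
  Sorted: λ_1 = 10.1231,  λ_2 = 7,  λ_3 = 1.8769  (check: sum = 19 = tr ✓).

Step 4 — unit eigenvector for λ_1 ≈ 10.1231: v spans the null space of (Sigma - λ_1 I), whose rows are
  r_1 = (-2.1231, -2, -1),  r_2 = (-2, -7.1231, 2),  r_3 = (-1, 2, -2.1231).
  v is orthogonal to every row, so take v ∝ r_1 × r_2 = ((-2)·(2) - (-1)·(-7.1231), (-1)·(-2) - (-2.1231)·(2), (-2.1231)·(-7.1231) - (-2)·(-2)) ≈ (-11.1231, 6.2462, 11.1231).
  Rescale (multiply by -1 so the first nonzero entry is positive): u = (11.1231, -6.2462, -11.1231).
  ||u|| = √((11.1231)² + (-6.2462)² + (-11.1231)²) = √(286.4621) ≈ 16.9252,  v_1 = u/||u|| ≈ (0.6572, -0.369, -0.6572) (||v_1|| = 1).

λ_1 = 10.1231,  λ_2 = 7,  λ_3 = 1.8769;  v_1 ≈ (0.6572, -0.369, -0.6572)


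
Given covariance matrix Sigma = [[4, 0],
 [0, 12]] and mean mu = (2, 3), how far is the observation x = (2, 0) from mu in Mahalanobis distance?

Step 1 — centre the observation: (x - mu) = (0, -3).

Step 2 — invert Sigma. det(Sigma) = 4·12 - (0)² = 48.
  Sigma^{-1} = (1/det) · [[d, -b], [-b, a]] = [[0.25, 0],
 [0, 0.0833]].

Step 3 — form the quadratic (x - mu)^T · Sigma^{-1} · (x - mu):
  Sigma^{-1} · (x - mu) = (0, -0.25).
  (x - mu)^T · [Sigma^{-1} · (x - mu)] = (0)·(0) + (-3)·(-0.25) = 0.75.

Step 4 — take square root: d = √(0.75) ≈ 0.866.

d(x, mu) = √(0.75) ≈ 0.866


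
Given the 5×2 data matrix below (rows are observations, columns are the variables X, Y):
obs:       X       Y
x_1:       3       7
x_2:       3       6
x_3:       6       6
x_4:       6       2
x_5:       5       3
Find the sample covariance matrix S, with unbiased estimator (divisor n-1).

Step 1 — column means:
  mean(X) = (3 + 3 + 6 + 6 + 5) / 5 = 23/5 = 4.6
  mean(Y) = (7 + 6 + 6 + 2 + 3) / 5 = 24/5 = 4.8

Step 2 — sample covariance S[i,j] = (1/(n-1)) · Σ_k (x_{k,i} - mean_i) · (x_{k,j} - mean_j), with n-1 = 4.
  S[X,X] = ((-1.6)·(-1.6) + (-1.6)·(-1.6) + (1.4)·(1.4) + (1.4)·(1.4) + (0.4)·(0.4)) / 4 = 9.2/4 = 2.3
  S[X,Y] = ((-1.6)·(2.2) + (-1.6)·(1.2) + (1.4)·(1.2) + (1.4)·(-2.8) + (0.4)·(-1.8)) / 4 = -8.4/4 = -2.1
  S[Y,Y] = ((2.2)·(2.2) + (1.2)·(1.2) + (1.2)·(1.2) + (-2.8)·(-2.8) + (-1.8)·(-1.8)) / 4 = 18.8/4 = 4.7

S is symmetric (S[j,i] = S[i,j]). Assembling:

S = [[2.3, -2.1],
 [-2.1, 4.7]]


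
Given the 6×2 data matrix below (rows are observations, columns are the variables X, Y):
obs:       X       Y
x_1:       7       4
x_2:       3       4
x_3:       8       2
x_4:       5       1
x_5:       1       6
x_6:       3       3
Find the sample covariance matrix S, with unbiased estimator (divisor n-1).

Step 1 — column means:
  mean(X) = (7 + 3 + 8 + 5 + 1 + 3) / 6 = 27/6 = 4.5
  mean(Y) = (4 + 4 + 2 + 1 + 6 + 3) / 6 = 20/6 = 3.3333

Step 2 — sample covariance S[i,j] = (1/(n-1)) · Σ_k (x_{k,i} - mean_i) · (x_{k,j} - mean_j), with n-1 = 5.
  S[X,X] = ((2.5)·(2.5) + (-1.5)·(-1.5) + (3.5)·(3.5) + (0.5)·(0.5) + (-3.5)·(-3.5) + (-1.5)·(-1.5)) / 5 = 35.5/5 = 7.1
  S[X,Y] = ((2.5)·(0.6667) + (-1.5)·(0.6667) + (3.5)·(-1.3333) + (0.5)·(-2.3333) + (-3.5)·(2.6667) + (-1.5)·(-0.3333)) / 5 = -14/5 = -2.8
  S[Y,Y] = ((0.6667)·(0.6667) + (0.6667)·(0.6667) + (-1.3333)·(-1.3333) + (-2.3333)·(-2.3333) + (2.6667)·(2.6667) + (-0.3333)·(-0.3333)) / 5 = 15.3333/5 = 3.0667

S is symmetric (S[j,i] = S[i,j]). Assembling:

S = [[7.1, -2.8],
 [-2.8, 3.0667]]


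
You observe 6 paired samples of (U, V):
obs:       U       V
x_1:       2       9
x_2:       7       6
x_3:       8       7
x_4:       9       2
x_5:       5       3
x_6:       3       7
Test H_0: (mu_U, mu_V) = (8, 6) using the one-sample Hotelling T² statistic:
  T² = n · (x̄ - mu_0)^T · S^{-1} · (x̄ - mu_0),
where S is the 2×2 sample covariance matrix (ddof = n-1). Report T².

Step 1 — sample mean vector:
  mean(U) = (2 + 7 + 8 + 9 + 5 + 3) / 6 = 34/6 = 5.6667
  mean(V) = (9 + 6 + 7 + 2 + 3 + 7) / 6 = 34/6 = 5.6667
  x̄ = (5.6667, 5.6667),  deviation x̄ - mu_0 = (5.6667, 5.6667) - (8, 6) = (-2.3333, -0.3333).

Step 2 — sample covariance matrix, S[i,j] = (1/(n-1)) · Σ_k (x_{k,i} - mean_i) · (x_{k,j} - mean_j), divisor n-1 = 5:
  S[U,U] = ((-3.6667)·(-3.6667) + (1.3333)·(1.3333) + (2.3333)·(2.3333) + (3.3333)·(3.3333) + (-0.6667)·(-0.6667) + (-2.6667)·(-2.6667)) / 5 = 39.3333/5 = 7.8667
  S[U,V] = ((-3.6667)·(3.3333) + (1.3333)·(0.3333) + (2.3333)·(1.3333) + (3.3333)·(-3.6667) + (-0.6667)·(-2.6667) + (-2.6667)·(1.3333)) / 5 = -22.6667/5 = -4.5333
  S[V,V] = ((3.3333)·(3.3333) + (0.3333)·(0.3333) + (1.3333)·(1.3333) + (-3.6667)·(-3.6667) + (-2.6667)·(-2.6667) + (1.3333)·(1.3333)) / 5 = 35.3333/5 = 7.0667
  S = [[7.8667, -4.5333],
 [-4.5333, 7.0667]].

Step 3 — invert S. det(S) = 7.8667·7.0667 - (-4.5333)² = 35.04.
  S^{-1} = (1/det) · [[d, -b], [-b, a]] = [[0.2017, 0.1294],
 [0.1294, 0.2245]].

Step 4 — quadratic form (x̄ - mu_0)^T · S^{-1} · (x̄ - mu_0):
  S^{-1} · (x̄ - mu_0) = (-0.5137, -0.3767),
  (x̄ - mu_0)^T · [...] = (-2.3333)·(-0.5137) + (-0.3333)·(-0.3767) = 1.3242.

Step 5 — scale by n: T² = 6 · 1.3242 = 7.9452.

T² ≈ 7.9452


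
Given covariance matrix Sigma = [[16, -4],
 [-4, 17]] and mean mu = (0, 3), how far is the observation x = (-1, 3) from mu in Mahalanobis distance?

Step 1 — centre the observation: (x - mu) = (-1, 0).

Step 2 — invert Sigma. det(Sigma) = 16·17 - (-4)² = 256.
  Sigma^{-1} = (1/det) · [[d, -b], [-b, a]] = [[0.0664, 0.0156],
 [0.0156, 0.0625]].

Step 3 — form the quadratic (x - mu)^T · Sigma^{-1} · (x - mu):
  Sigma^{-1} · (x - mu) = (-0.0664, -0.0156).
  (x - mu)^T · [Sigma^{-1} · (x - mu)] = (-1)·(-0.0664) + (0)·(-0.0156) = 0.0664.

Step 4 — take square root: d = √(0.0664) ≈ 0.2577.

d(x, mu) = √(0.0664) ≈ 0.2577


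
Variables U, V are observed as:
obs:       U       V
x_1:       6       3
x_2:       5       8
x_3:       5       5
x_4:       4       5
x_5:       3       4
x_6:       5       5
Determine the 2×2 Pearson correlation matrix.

Step 1 — column means:
  mean(U) = (6 + 5 + 5 + 4 + 3 + 5) / 6 = 28/6 = 4.6667
  mean(V) = (3 + 8 + 5 + 5 + 4 + 5) / 6 = 30/6 = 5

Step 2 — sample variances and covariances s[i,j] = (1/(n-1)) · Σ_k (x_{k,i} - mean_i) · (x_{k,j} - mean_j), with n-1 = 5:
  s[U,U] = ((1.3333)·(1.3333) + (0.3333)·(0.3333) + (0.3333)·(0.3333) + (-0.6667)·(-0.6667) + (-1.6667)·(-1.6667) + (0.3333)·(0.3333)) / 5 = 5.3333/5 = 1.0667
  s[U,V] = ((1.3333)·(-2) + (0.3333)·(3) + (0.3333)·(0) + (-0.6667)·(0) + (-1.6667)·(-1) + (0.3333)·(0)) / 5 = 0/5 = 0
  s[V,V] = ((-2)·(-2) + (3)·(3) + (0)·(0) + (0)·(0) + (-1)·(-1) + (0)·(0)) / 5 = 14/5 = 2.8
  Sample standard deviations s_i = √(s[i,i]):
  s(U) = √(1.0667) = 1.0328
  s(V) = √(2.8) = 1.6733

Step 3 — r_{ij} = s_{ij} / (s_i · s_j):
  r[U,U] = 1 (diagonal).
  r[U,V] = 0 / (1.0328 · 1.6733) = 0 / 1.7282 = 0
  r[V,V] = 1 (diagonal).

R is symmetric with unit diagonal. Assembling:

R = [[1, 0],
 [0, 1]]


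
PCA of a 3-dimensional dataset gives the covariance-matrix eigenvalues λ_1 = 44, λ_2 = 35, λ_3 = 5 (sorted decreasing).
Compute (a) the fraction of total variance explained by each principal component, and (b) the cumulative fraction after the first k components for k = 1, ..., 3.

Step 1 — total variance = trace(Sigma) = Σ λ_i = 44 + 35 + 5 = 84.

Step 2 — fraction explained by component i = λ_i / Σ λ:
  PC1: 44/84 = 0.5238
  PC2: 35/84 = 0.4167
  PC3: 5/84 = 0.0595

Step 3 — cumulative fraction after k components = (λ_1 + ... + λ_k) / Σ λ:
  k = 1: 44/84 = 0.5238
  k = 2: (44 + 35)/84 = 79/84 = 0.9405
  k = 3: (44 + 35 + 5)/84 = 84/84 = 1

Summary (fraction, with percent):

explained: PC1 0.5238 (52.38%), PC2 0.4167 (41.67%), PC3 0.0595 (5.95%);  cumulative: 0.5238, 0.9405, 1


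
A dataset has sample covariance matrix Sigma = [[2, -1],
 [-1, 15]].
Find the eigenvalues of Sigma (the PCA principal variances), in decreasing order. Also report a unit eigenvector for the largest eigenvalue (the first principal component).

Step 1 — characteristic polynomial of 2×2 Sigma:
  det(Sigma - λI) = λ² - trace · λ + det = 0.
  trace = 2 + 15 = 17, det = 2·15 - (-1)² = 29.
Step 2 — discriminant:
  Δ = trace² - 4·det = 289 - 116 = 173.
Step 3 — eigenvalues:
  λ = (trace ± √Δ)/2 = (17 ± 13.1529)/2,
  λ_1 = 15.0765,  λ_2 = 1.9235.

Step 4 — unit eigenvector for λ_1: solve (Sigma - λ_1 I)v = 0. First row:
  (2 - 15.0765)·v_x + (-1)·v_y = 0, i.e. (-13.0765)·v_x + (-1)·v_y = 0,
  so v ∝ (b, λ_1 - a) = (-1, 13.0765); multiply by -1 so the first entry is positive: u = (1, -13.0765).
  ||u|| = √((1)² + (-13.0765)²) = √(171.9942) ≈ 13.1147,
  v_1 = u/||u|| ≈ (0.0763, -0.9971) (||v_1|| = 1).

λ_1 = 15.0765,  λ_2 = 1.9235;  v_1 ≈ (0.0763, -0.9971)


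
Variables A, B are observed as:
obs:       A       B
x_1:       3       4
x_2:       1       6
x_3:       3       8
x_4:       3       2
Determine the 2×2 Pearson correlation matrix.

Step 1 — column means:
  mean(A) = (3 + 1 + 3 + 3) / 4 = 10/4 = 2.5
  mean(B) = (4 + 6 + 8 + 2) / 4 = 20/4 = 5

Step 2 — sample variances and covariances s[i,j] = (1/(n-1)) · Σ_k (x_{k,i} - mean_i) · (x_{k,j} - mean_j), with n-1 = 3:
  s[A,A] = ((0.5)·(0.5) + (-1.5)·(-1.5) + (0.5)·(0.5) + (0.5)·(0.5)) / 3 = 3/3 = 1
  s[A,B] = ((0.5)·(-1) + (-1.5)·(1) + (0.5)·(3) + (0.5)·(-3)) / 3 = -2/3 = -0.6667
  s[B,B] = ((-1)·(-1) + (1)·(1) + (3)·(3) + (-3)·(-3)) / 3 = 20/3 = 6.6667
  Sample standard deviations s_i = √(s[i,i]):
  s(A) = √(1) = 1
  s(B) = √(6.6667) = 2.582

Step 3 — r_{ij} = s_{ij} / (s_i · s_j):
  r[A,A] = 1 (diagonal).
  r[A,B] = -0.6667 / (1 · 2.582) = -0.6667 / 2.582 = -0.2582
  r[B,B] = 1 (diagonal).

R is symmetric with unit diagonal. Assembling:

R = [[1, -0.2582],
 [-0.2582, 1]]


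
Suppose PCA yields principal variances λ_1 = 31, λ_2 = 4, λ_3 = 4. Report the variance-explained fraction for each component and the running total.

Step 1 — total variance = trace(Sigma) = Σ λ_i = 31 + 4 + 4 = 39.

Step 2 — fraction explained by component i = λ_i / Σ λ:
  PC1: 31/39 = 0.7949
  PC2: 4/39 = 0.1026
  PC3: 4/39 = 0.1026

Step 3 — cumulative fraction after k components = (λ_1 + ... + λ_k) / Σ λ:
  k = 1: 31/39 = 0.7949
  k = 2: (31 + 4)/39 = 35/39 = 0.8974
  k = 3: (31 + 4 + 4)/39 = 39/39 = 1

Summary (fraction, with percent):

explained: PC1 0.7949 (79.49%), PC2 0.1026 (10.26%), PC3 0.1026 (10.26%);  cumulative: 0.7949, 0.8974, 1


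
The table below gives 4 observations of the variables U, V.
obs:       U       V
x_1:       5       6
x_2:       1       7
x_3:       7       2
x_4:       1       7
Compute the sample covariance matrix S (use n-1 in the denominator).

Step 1 — column means:
  mean(U) = (5 + 1 + 7 + 1) / 4 = 14/4 = 3.5
  mean(V) = (6 + 7 + 2 + 7) / 4 = 22/4 = 5.5

Step 2 — sample covariance S[i,j] = (1/(n-1)) · Σ_k (x_{k,i} - mean_i) · (x_{k,j} - mean_j), with n-1 = 3.
  S[U,U] = ((1.5)·(1.5) + (-2.5)·(-2.5) + (3.5)·(3.5) + (-2.5)·(-2.5)) / 3 = 27/3 = 9
  S[U,V] = ((1.5)·(0.5) + (-2.5)·(1.5) + (3.5)·(-3.5) + (-2.5)·(1.5)) / 3 = -19/3 = -6.3333
  S[V,V] = ((0.5)·(0.5) + (1.5)·(1.5) + (-3.5)·(-3.5) + (1.5)·(1.5)) / 3 = 17/3 = 5.6667

S is symmetric (S[j,i] = S[i,j]). Assembling:

S = [[9, -6.3333],
 [-6.3333, 5.6667]]


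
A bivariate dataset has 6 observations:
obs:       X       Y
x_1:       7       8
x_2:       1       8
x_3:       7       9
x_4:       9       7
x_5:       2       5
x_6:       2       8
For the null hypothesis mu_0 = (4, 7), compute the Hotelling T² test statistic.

Step 1 — sample mean vector:
  mean(X) = (7 + 1 + 7 + 9 + 2 + 2) / 6 = 28/6 = 4.6667
  mean(Y) = (8 + 8 + 9 + 7 + 5 + 8) / 6 = 45/6 = 7.5
  x̄ = (4.6667, 7.5),  deviation x̄ - mu_0 = (4.6667, 7.5) - (4, 7) = (0.6667, 0.5).

Step 2 — sample covariance matrix, S[i,j] = (1/(n-1)) · Σ_k (x_{k,i} - mean_i) · (x_{k,j} - mean_j), divisor n-1 = 5:
  S[X,X] = ((2.3333)·(2.3333) + (-3.6667)·(-3.6667) + (2.3333)·(2.3333) + (4.3333)·(4.3333) + (-2.6667)·(-2.6667) + (-2.6667)·(-2.6667)) / 5 = 57.3333/5 = 11.4667
  S[X,Y] = ((2.3333)·(0.5) + (-3.6667)·(0.5) + (2.3333)·(1.5) + (4.3333)·(-0.5) + (-2.6667)·(-2.5) + (-2.6667)·(0.5)) / 5 = 6/5 = 1.2
  S[Y,Y] = ((0.5)·(0.5) + (0.5)·(0.5) + (1.5)·(1.5) + (-0.5)·(-0.5) + (-2.5)·(-2.5) + (0.5)·(0.5)) / 5 = 9.5/5 = 1.9
  S = [[11.4667, 1.2],
 [1.2, 1.9]].

Step 3 — invert S. det(S) = 11.4667·1.9 - (1.2)² = 20.3467.
  S^{-1} = (1/det) · [[d, -b], [-b, a]] = [[0.0934, -0.059],
 [-0.059, 0.5636]].

Step 4 — quadratic form (x̄ - mu_0)^T · S^{-1} · (x̄ - mu_0):
  S^{-1} · (x̄ - mu_0) = (0.0328, 0.2425),
  (x̄ - mu_0)^T · [...] = (0.6667)·(0.0328) + (0.5)·(0.2425) = 0.1431.

Step 5 — scale by n: T² = 6 · 0.1431 = 0.8585.

T² ≈ 0.8585


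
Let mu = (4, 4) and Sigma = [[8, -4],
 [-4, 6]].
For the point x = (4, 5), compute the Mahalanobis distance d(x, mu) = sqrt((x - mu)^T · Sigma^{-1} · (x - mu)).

Step 1 — centre the observation: (x - mu) = (0, 1).

Step 2 — invert Sigma. det(Sigma) = 8·6 - (-4)² = 32.
  Sigma^{-1} = (1/det) · [[d, -b], [-b, a]] = [[0.1875, 0.125],
 [0.125, 0.25]].

Step 3 — form the quadratic (x - mu)^T · Sigma^{-1} · (x - mu):
  Sigma^{-1} · (x - mu) = (0.125, 0.25).
  (x - mu)^T · [Sigma^{-1} · (x - mu)] = (0)·(0.125) + (1)·(0.25) = 0.25.

Step 4 — take square root: d = √(0.25) ≈ 0.5.

d(x, mu) = √(0.25) ≈ 0.5


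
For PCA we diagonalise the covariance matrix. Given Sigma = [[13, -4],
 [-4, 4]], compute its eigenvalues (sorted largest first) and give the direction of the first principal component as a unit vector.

Step 1 — characteristic polynomial of 2×2 Sigma:
  det(Sigma - λI) = λ² - trace · λ + det = 0.
  trace = 13 + 4 = 17, det = 13·4 - (-4)² = 36.
Step 2 — discriminant:
  Δ = trace² - 4·det = 289 - 144 = 145.
Step 3 — eigenvalues:
  λ = (trace ± √Δ)/2 = (17 ± 12.0416)/2,
  λ_1 = 14.5208,  λ_2 = 2.4792.

Step 4 — unit eigenvector for λ_1: solve (Sigma - λ_1 I)v = 0. First row:
  (13 - 14.5208)·v_x + (-4)·v_y = 0, i.e. (-1.5208)·v_x + (-4)·v_y = 0,
  so v ∝ (b, λ_1 - a) = (-4, 1.5208); multiply by -1 so the first entry is positive: u = (4, -1.5208).
  ||u|| = √((4)² + (-1.5208)²) = √(18.3128) ≈ 4.2793,
  v_1 = u/||u|| ≈ (0.9347, -0.3554) (||v_1|| = 1).

λ_1 = 14.5208,  λ_2 = 2.4792;  v_1 ≈ (0.9347, -0.3554)


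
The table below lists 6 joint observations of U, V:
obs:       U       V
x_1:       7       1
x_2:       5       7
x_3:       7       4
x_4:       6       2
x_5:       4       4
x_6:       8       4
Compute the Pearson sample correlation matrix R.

Step 1 — column means:
  mean(U) = (7 + 5 + 7 + 6 + 4 + 8) / 6 = 37/6 = 6.1667
  mean(V) = (1 + 7 + 4 + 2 + 4 + 4) / 6 = 22/6 = 3.6667

Step 2 — sample variances and covariances s[i,j] = (1/(n-1)) · Σ_k (x_{k,i} - mean_i) · (x_{k,j} - mean_j), with n-1 = 5:
  s[U,U] = ((0.8333)·(0.8333) + (-1.1667)·(-1.1667) + (0.8333)·(0.8333) + (-0.1667)·(-0.1667) + (-2.1667)·(-2.1667) + (1.8333)·(1.8333)) / 5 = 10.8333/5 = 2.1667
  s[U,V] = ((0.8333)·(-2.6667) + (-1.1667)·(3.3333) + (0.8333)·(0.3333) + (-0.1667)·(-1.6667) + (-2.1667)·(0.3333) + (1.8333)·(0.3333)) / 5 = -5.6667/5 = -1.1333
  s[V,V] = ((-2.6667)·(-2.6667) + (3.3333)·(3.3333) + (0.3333)·(0.3333) + (-1.6667)·(-1.6667) + (0.3333)·(0.3333) + (0.3333)·(0.3333)) / 5 = 21.3333/5 = 4.2667
  Sample standard deviations s_i = √(s[i,i]):
  s(U) = √(2.1667) = 1.472
  s(V) = √(4.2667) = 2.0656

Step 3 — r_{ij} = s_{ij} / (s_i · s_j):
  r[U,U] = 1 (diagonal).
  r[U,V] = -1.1333 / (1.472 · 2.0656) = -1.1333 / 3.0405 = -0.3727
  r[V,V] = 1 (diagonal).

R is symmetric with unit diagonal. Assembling:

R = [[1, -0.3727],
 [-0.3727, 1]]


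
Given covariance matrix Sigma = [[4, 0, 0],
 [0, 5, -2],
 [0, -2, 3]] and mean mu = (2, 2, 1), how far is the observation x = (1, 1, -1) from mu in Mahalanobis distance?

Step 1 — centre the observation: (x - mu) = (-1, -1, -2).

Step 2 — invert Sigma (cofactor / det for 3×3, or solve directly):
  Sigma^{-1} = [[0.25, 0, 0],
 [0, 0.2727, 0.1818],
 [0, 0.1818, 0.4545]].

Step 3 — form the quadratic (x - mu)^T · Sigma^{-1} · (x - mu):
  Sigma^{-1} · (x - mu) = (-0.25, -0.6364, -1.0909).
  (x - mu)^T · [Sigma^{-1} · (x - mu)] = (-1)·(-0.25) + (-1)·(-0.6364) + (-2)·(-1.0909) = 3.0682.

Step 4 — take square root: d = √(3.0682) ≈ 1.7516.

d(x, mu) = √(3.0682) ≈ 1.7516


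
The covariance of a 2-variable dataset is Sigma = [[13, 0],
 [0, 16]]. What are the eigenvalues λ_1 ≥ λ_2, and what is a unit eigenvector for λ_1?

Step 1 — characteristic polynomial of 2×2 Sigma:
  det(Sigma - λI) = λ² - trace · λ + det = 0.
  trace = 13 + 16 = 29, det = 13·16 - (0)² = 208.
Step 2 — discriminant:
  Δ = trace² - 4·det = 841 - 832 = 9.
Step 3 — eigenvalues:
  λ = (trace ± √Δ)/2 = (29 ± 3)/2,
  λ_1 = 16,  λ_2 = 13.

Step 4 — unit eigenvector for λ_1: Sigma is diagonal, so its eigenvectors are the coordinate axes. λ_1 = 16 is the diagonal entry on the second coordinate axis, hence
  v_1 = (0, 1) (||v_1|| = 1).

λ_1 = 16,  λ_2 = 13;  v_1 ≈ (0, 1)


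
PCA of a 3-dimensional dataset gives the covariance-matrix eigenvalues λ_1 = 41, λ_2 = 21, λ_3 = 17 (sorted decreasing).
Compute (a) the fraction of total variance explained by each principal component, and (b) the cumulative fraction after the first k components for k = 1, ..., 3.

Step 1 — total variance = trace(Sigma) = Σ λ_i = 41 + 21 + 17 = 79.

Step 2 — fraction explained by component i = λ_i / Σ λ:
  PC1: 41/79 = 0.519
  PC2: 21/79 = 0.2658
  PC3: 17/79 = 0.2152

Step 3 — cumulative fraction after k components = (λ_1 + ... + λ_k) / Σ λ:
  k = 1: 41/79 = 0.519
  k = 2: (41 + 21)/79 = 62/79 = 0.7848
  k = 3: (41 + 21 + 17)/79 = 79/79 = 1

Summary (fraction, with percent):

explained: PC1 0.519 (51.9%), PC2 0.2658 (26.58%), PC3 0.2152 (21.52%);  cumulative: 0.519, 0.7848, 1


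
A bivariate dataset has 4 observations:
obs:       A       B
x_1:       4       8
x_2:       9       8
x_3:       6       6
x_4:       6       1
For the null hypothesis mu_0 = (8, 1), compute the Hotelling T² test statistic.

Step 1 — sample mean vector:
  mean(A) = (4 + 9 + 6 + 6) / 4 = 25/4 = 6.25
  mean(B) = (8 + 8 + 6 + 1) / 4 = 23/4 = 5.75
  x̄ = (6.25, 5.75),  deviation x̄ - mu_0 = (6.25, 5.75) - (8, 1) = (-1.75, 4.75).

Step 2 — sample covariance matrix, S[i,j] = (1/(n-1)) · Σ_k (x_{k,i} - mean_i) · (x_{k,j} - mean_j), divisor n-1 = 3:
  S[A,A] = ((-2.25)·(-2.25) + (2.75)·(2.75) + (-0.25)·(-0.25) + (-0.25)·(-0.25)) / 3 = 12.75/3 = 4.25
  S[A,B] = ((-2.25)·(2.25) + (2.75)·(2.25) + (-0.25)·(0.25) + (-0.25)·(-4.75)) / 3 = 2.25/3 = 0.75
  S[B,B] = ((2.25)·(2.25) + (2.25)·(2.25) + (0.25)·(0.25) + (-4.75)·(-4.75)) / 3 = 32.75/3 = 10.9167
  S = [[4.25, 0.75],
 [0.75, 10.9167]].

Step 3 — invert S. det(S) = 4.25·10.9167 - (0.75)² = 45.8333.
  S^{-1} = (1/det) · [[d, -b], [-b, a]] = [[0.2382, -0.0164],
 [-0.0164, 0.0927]].

Step 4 — quadratic form (x̄ - mu_0)^T · S^{-1} · (x̄ - mu_0):
  S^{-1} · (x̄ - mu_0) = (-0.4945, 0.4691),
  (x̄ - mu_0)^T · [...] = (-1.75)·(-0.4945) + (4.75)·(0.4691) = 3.0936.

Step 5 — scale by n: T² = 4 · 3.0936 = 12.3745.

T² ≈ 12.3745


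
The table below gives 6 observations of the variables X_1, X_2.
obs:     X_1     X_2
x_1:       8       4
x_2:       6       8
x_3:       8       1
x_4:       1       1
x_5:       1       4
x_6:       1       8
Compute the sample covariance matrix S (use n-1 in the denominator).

Step 1 — column means:
  mean(X_1) = (8 + 6 + 8 + 1 + 1 + 1) / 6 = 25/6 = 4.1667
  mean(X_2) = (4 + 8 + 1 + 1 + 4 + 8) / 6 = 26/6 = 4.3333

Step 2 — sample covariance S[i,j] = (1/(n-1)) · Σ_k (x_{k,i} - mean_i) · (x_{k,j} - mean_j), with n-1 = 5.
  S[X_1,X_1] = ((3.8333)·(3.8333) + (1.8333)·(1.8333) + (3.8333)·(3.8333) + (-3.1667)·(-3.1667) + (-3.1667)·(-3.1667) + (-3.1667)·(-3.1667)) / 5 = 62.8333/5 = 12.5667
  S[X_1,X_2] = ((3.8333)·(-0.3333) + (1.8333)·(3.6667) + (3.8333)·(-3.3333) + (-3.1667)·(-3.3333) + (-3.1667)·(-0.3333) + (-3.1667)·(3.6667)) / 5 = -7.3333/5 = -1.4667
  S[X_2,X_2] = ((-0.3333)·(-0.3333) + (3.6667)·(3.6667) + (-3.3333)·(-3.3333) + (-3.3333)·(-3.3333) + (-0.3333)·(-0.3333) + (3.6667)·(3.6667)) / 5 = 49.3333/5 = 9.8667

S is symmetric (S[j,i] = S[i,j]). Assembling:

S = [[12.5667, -1.4667],
 [-1.4667, 9.8667]]


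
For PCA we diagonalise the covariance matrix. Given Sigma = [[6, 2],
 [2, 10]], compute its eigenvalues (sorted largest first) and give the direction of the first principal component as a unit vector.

Step 1 — characteristic polynomial of 2×2 Sigma:
  det(Sigma - λI) = λ² - trace · λ + det = 0.
  trace = 6 + 10 = 16, det = 6·10 - (2)² = 56.
Step 2 — discriminant:
  Δ = trace² - 4·det = 256 - 224 = 32.
Step 3 — eigenvalues:
  λ = (trace ± √Δ)/2 = (16 ± 5.6569)/2,
  λ_1 = 10.8284,  λ_2 = 5.1716.

Step 4 — unit eigenvector for λ_1: solve (Sigma - λ_1 I)v = 0. First row:
  (6 - 10.8284)·v_x + (2)·v_y = 0, i.e. (-4.8284)·v_x + (2)·v_y = 0,
  so v ∝ (b, λ_1 - a) = (2, 4.8284) = u.
  ||u|| = √((2)² + (4.8284)²) = √(27.3137) ≈ 5.2263,
  v_1 = u/||u|| ≈ (0.3827, 0.9239) (||v_1|| = 1).

λ_1 = 10.8284,  λ_2 = 5.1716;  v_1 ≈ (0.3827, 0.9239)


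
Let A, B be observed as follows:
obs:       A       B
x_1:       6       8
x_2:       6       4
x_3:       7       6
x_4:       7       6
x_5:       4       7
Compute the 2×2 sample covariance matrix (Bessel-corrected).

Step 1 — column means:
  mean(A) = (6 + 6 + 7 + 7 + 4) / 5 = 30/5 = 6
  mean(B) = (8 + 4 + 6 + 6 + 7) / 5 = 31/5 = 6.2

Step 2 — sample covariance S[i,j] = (1/(n-1)) · Σ_k (x_{k,i} - mean_i) · (x_{k,j} - mean_j), with n-1 = 4.
  S[A,A] = ((0)·(0) + (0)·(0) + (1)·(1) + (1)·(1) + (-2)·(-2)) / 4 = 6/4 = 1.5
  S[A,B] = ((0)·(1.8) + (0)·(-2.2) + (1)·(-0.2) + (1)·(-0.2) + (-2)·(0.8)) / 4 = -2/4 = -0.5
  S[B,B] = ((1.8)·(1.8) + (-2.2)·(-2.2) + (-0.2)·(-0.2) + (-0.2)·(-0.2) + (0.8)·(0.8)) / 4 = 8.8/4 = 2.2

S is symmetric (S[j,i] = S[i,j]). Assembling:

S = [[1.5, -0.5],
 [-0.5, 2.2]]


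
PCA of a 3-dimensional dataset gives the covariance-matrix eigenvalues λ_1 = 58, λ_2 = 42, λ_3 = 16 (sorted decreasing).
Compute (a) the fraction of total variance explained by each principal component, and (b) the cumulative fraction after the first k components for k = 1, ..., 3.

Step 1 — total variance = trace(Sigma) = Σ λ_i = 58 + 42 + 16 = 116.

Step 2 — fraction explained by component i = λ_i / Σ λ:
  PC1: 58/116 = 0.5
  PC2: 42/116 = 0.3621
  PC3: 16/116 = 0.1379

Step 3 — cumulative fraction after k components = (λ_1 + ... + λ_k) / Σ λ:
  k = 1: 58/116 = 0.5
  k = 2: (58 + 42)/116 = 100/116 = 0.8621
  k = 3: (58 + 42 + 16)/116 = 116/116 = 1

Summary (fraction, with percent):

explained: PC1 0.5 (50%), PC2 0.3621 (36.21%), PC3 0.1379 (13.79%);  cumulative: 0.5, 0.8621, 1


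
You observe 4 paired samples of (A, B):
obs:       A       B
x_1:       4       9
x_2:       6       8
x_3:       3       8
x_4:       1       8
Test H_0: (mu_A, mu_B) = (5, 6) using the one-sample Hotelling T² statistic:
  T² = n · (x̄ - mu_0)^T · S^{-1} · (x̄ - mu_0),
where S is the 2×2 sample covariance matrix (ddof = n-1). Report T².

Step 1 — sample mean vector:
  mean(A) = (4 + 6 + 3 + 1) / 4 = 14/4 = 3.5
  mean(B) = (9 + 8 + 8 + 8) / 4 = 33/4 = 8.25
  x̄ = (3.5, 8.25),  deviation x̄ - mu_0 = (3.5, 8.25) - (5, 6) = (-1.5, 2.25).

Step 2 — sample covariance matrix, S[i,j] = (1/(n-1)) · Σ_k (x_{k,i} - mean_i) · (x_{k,j} - mean_j), divisor n-1 = 3:
  S[A,A] = ((0.5)·(0.5) + (2.5)·(2.5) + (-0.5)·(-0.5) + (-2.5)·(-2.5)) / 3 = 13/3 = 4.3333
  S[A,B] = ((0.5)·(0.75) + (2.5)·(-0.25) + (-0.5)·(-0.25) + (-2.5)·(-0.25)) / 3 = 0.5/3 = 0.1667
  S[B,B] = ((0.75)·(0.75) + (-0.25)·(-0.25) + (-0.25)·(-0.25) + (-0.25)·(-0.25)) / 3 = 0.75/3 = 0.25
  S = [[4.3333, 0.1667],
 [0.1667, 0.25]].

Step 3 — invert S. det(S) = 4.3333·0.25 - (0.1667)² = 1.0556.
  S^{-1} = (1/det) · [[d, -b], [-b, a]] = [[0.2368, -0.1579],
 [-0.1579, 4.1053]].

Step 4 — quadratic form (x̄ - mu_0)^T · S^{-1} · (x̄ - mu_0):
  S^{-1} · (x̄ - mu_0) = (-0.7105, 9.4737),
  (x̄ - mu_0)^T · [...] = (-1.5)·(-0.7105) + (2.25)·(9.4737) = 22.3816.

Step 5 — scale by n: T² = 4 · 22.3816 = 89.5263.

T² ≈ 89.5263


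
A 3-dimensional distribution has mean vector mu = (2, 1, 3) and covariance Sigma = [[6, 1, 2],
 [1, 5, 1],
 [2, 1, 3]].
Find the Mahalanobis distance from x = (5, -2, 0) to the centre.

Step 1 — centre the observation: (x - mu) = (3, -3, -3).

Step 2 — invert Sigma (cofactor / det for 3×3, or solve directly):
  Sigma^{-1} = [[0.2154, -0.0154, -0.1385],
 [-0.0154, 0.2154, -0.0615],
 [-0.1385, -0.0615, 0.4462]].

Step 3 — form the quadratic (x - mu)^T · Sigma^{-1} · (x - mu):
  Sigma^{-1} · (x - mu) = (1.1077, -0.5077, -1.5692).
  (x - mu)^T · [Sigma^{-1} · (x - mu)] = (3)·(1.1077) + (-3)·(-0.5077) + (-3)·(-1.5692) = 9.5538.

Step 4 — take square root: d = √(9.5538) ≈ 3.0909.

d(x, mu) = √(9.5538) ≈ 3.0909


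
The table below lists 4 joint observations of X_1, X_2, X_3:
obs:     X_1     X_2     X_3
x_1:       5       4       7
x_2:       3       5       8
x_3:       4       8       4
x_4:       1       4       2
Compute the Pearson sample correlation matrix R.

Step 1 — column means:
  mean(X_1) = (5 + 3 + 4 + 1) / 4 = 13/4 = 3.25
  mean(X_2) = (4 + 5 + 8 + 4) / 4 = 21/4 = 5.25
  mean(X_3) = (7 + 8 + 4 + 2) / 4 = 21/4 = 5.25

Step 2 — sample variances and covariances s[i,j] = (1/(n-1)) · Σ_k (x_{k,i} - mean_i) · (x_{k,j} - mean_j), with n-1 = 3:
  s[X_1,X_1] = ((1.75)·(1.75) + (-0.25)·(-0.25) + (0.75)·(0.75) + (-2.25)·(-2.25)) / 3 = 8.75/3 = 2.9167
  s[X_1,X_2] = ((1.75)·(-1.25) + (-0.25)·(-0.25) + (0.75)·(2.75) + (-2.25)·(-1.25)) / 3 = 2.75/3 = 0.9167
  s[X_1,X_3] = ((1.75)·(1.75) + (-0.25)·(2.75) + (0.75)·(-1.25) + (-2.25)·(-3.25)) / 3 = 8.75/3 = 2.9167
  s[X_2,X_2] = ((-1.25)·(-1.25) + (-0.25)·(-0.25) + (2.75)·(2.75) + (-1.25)·(-1.25)) / 3 = 10.75/3 = 3.5833
  s[X_2,X_3] = ((-1.25)·(1.75) + (-0.25)·(2.75) + (2.75)·(-1.25) + (-1.25)·(-3.25)) / 3 = -2.25/3 = -0.75
  s[X_3,X_3] = ((1.75)·(1.75) + (2.75)·(2.75) + (-1.25)·(-1.25) + (-3.25)·(-3.25)) / 3 = 22.75/3 = 7.5833
  Sample standard deviations s_i = √(s[i,i]):
  s(X_1) = √(2.9167) = 1.7078
  s(X_2) = √(3.5833) = 1.893
  s(X_3) = √(7.5833) = 2.7538

Step 3 — r_{ij} = s_{ij} / (s_i · s_j):
  r[X_1,X_1] = 1 (diagonal).
  r[X_1,X_2] = 0.9167 / (1.7078 · 1.893) = 0.9167 / 3.2329 = 0.2835
  r[X_1,X_3] = 2.9167 / (1.7078 · 2.7538) = 2.9167 / 4.703 = 0.6202
  r[X_2,X_2] = 1 (diagonal).
  r[X_2,X_3] = -0.75 / (1.893 · 2.7538) = -0.75 / 5.2128 = -0.1439
  r[X_3,X_3] = 1 (diagonal).

R is symmetric with unit diagonal. Assembling:

R = [[1, 0.2835, 0.6202],
 [0.2835, 1, -0.1439],
 [0.6202, -0.1439, 1]]


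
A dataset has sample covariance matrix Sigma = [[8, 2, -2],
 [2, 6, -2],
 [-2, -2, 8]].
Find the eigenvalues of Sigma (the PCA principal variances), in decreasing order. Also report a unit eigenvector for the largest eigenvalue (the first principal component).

Step 1 — characteristic polynomial p(λ) = det(λI - Sigma) = λ³ - tr·λ² + c_1·λ - det, where tr = trace, c_1 = sum of the principal 2×2 minors, det = det(Sigma):
  tr = 8 + 6 + 8 = 22,
  c_1 = (8·6 - (2)²) + (8·8 - (-2)²) + (6·8 - (-2)²) = 44 + 60 + 44 = 148,
  det = 8·(6·8 - (-2)²) - (2)·((2)·8 - (-2)·(-2)) + (-2)·((2)·(-2) - 6·(-2)) = 8·(44) - (2)·(12) + (-2)·(8) = 312.
  So p(λ) = λ³ - 22λ² + 148λ - 312.
Step 2 — look for an integer root (rational root theorem: any rational root is an integer divisor of 312). Testing λ = 6:
  p(6) = 216 - 792 + 888 - 312 = 0  ✓
  Dividing out (λ - 6): p(λ) = (λ - 6)(λ² - 16λ + 52).
Step 3 — remaining eigenvalues from the quadratic λ² - 16λ + 52 = 0:
  Δ = 16² - 4·52 = 256 - 208 = 48,  λ = (16 ± √48)/2 = (16 ± 6.9282)/2 ≈ 11.4641 or 4.5359.
  Sorted: λ_1 = 11.4641,  λ_2 = 6,  λ_3 = 4.5359  (check: sum = 22 = tr ✓).

Step 4 — unit eigenvector for λ_1 ≈ 11.4641: v spans the null space of (Sigma - λ_1 I), whose rows are
  r_1 = (-3.4641, 2, -2),  r_2 = (2, -5.4641, -2),  r_3 = (-2, -2, -3.4641).
  v is orthogonal to every row, so take v ∝ r_1 × r_2 = ((2)·(-2) - (-2)·(-5.4641), (-2)·(2) - (-3.4641)·(-2), (-3.4641)·(-5.4641) - (2)·(2)) ≈ (-14.9282, -10.9282, 14.9282).
  Rescale (multiply by -1 so the first nonzero entry is positive): u = (14.9282, 10.9282, -14.9282).
  ||u|| = √((14.9282)² + (10.9282)² + (-14.9282)²) = √(565.1281) ≈ 23.7724,  v_1 = u/||u|| ≈ (0.628, 0.4597, -0.628) (||v_1|| = 1).

λ_1 = 11.4641,  λ_2 = 6,  λ_3 = 4.5359;  v_1 ≈ (0.628, 0.4597, -0.628)


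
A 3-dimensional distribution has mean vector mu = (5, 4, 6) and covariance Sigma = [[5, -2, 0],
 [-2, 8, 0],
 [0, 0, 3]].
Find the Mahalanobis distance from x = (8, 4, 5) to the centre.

Step 1 — centre the observation: (x - mu) = (3, 0, -1).

Step 2 — invert Sigma (cofactor / det for 3×3, or solve directly):
  Sigma^{-1} = [[0.2222, 0.0556, 0],
 [0.0556, 0.1389, 0],
 [0, 0, 0.3333]].

Step 3 — form the quadratic (x - mu)^T · Sigma^{-1} · (x - mu):
  Sigma^{-1} · (x - mu) = (0.6667, 0.1667, -0.3333).
  (x - mu)^T · [Sigma^{-1} · (x - mu)] = (3)·(0.6667) + (0)·(0.1667) + (-1)·(-0.3333) = 2.3333.

Step 4 — take square root: d = √(2.3333) ≈ 1.5275.

d(x, mu) = √(2.3333) ≈ 1.5275


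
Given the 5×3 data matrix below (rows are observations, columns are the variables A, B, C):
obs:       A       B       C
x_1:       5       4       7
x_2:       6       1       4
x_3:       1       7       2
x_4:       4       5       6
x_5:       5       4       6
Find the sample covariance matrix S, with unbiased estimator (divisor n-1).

Step 1 — column means:
  mean(A) = (5 + 6 + 1 + 4 + 5) / 5 = 21/5 = 4.2
  mean(B) = (4 + 1 + 7 + 5 + 4) / 5 = 21/5 = 4.2
  mean(C) = (7 + 4 + 2 + 6 + 6) / 5 = 25/5 = 5

Step 2 — sample covariance S[i,j] = (1/(n-1)) · Σ_k (x_{k,i} - mean_i) · (x_{k,j} - mean_j), with n-1 = 4.
  S[A,A] = ((0.8)·(0.8) + (1.8)·(1.8) + (-3.2)·(-3.2) + (-0.2)·(-0.2) + (0.8)·(0.8)) / 4 = 14.8/4 = 3.7
  S[A,B] = ((0.8)·(-0.2) + (1.8)·(-3.2) + (-3.2)·(2.8) + (-0.2)·(0.8) + (0.8)·(-0.2)) / 4 = -15.2/4 = -3.8
  S[A,C] = ((0.8)·(2) + (1.8)·(-1) + (-3.2)·(-3) + (-0.2)·(1) + (0.8)·(1)) / 4 = 10/4 = 2.5
  S[B,B] = ((-0.2)·(-0.2) + (-3.2)·(-3.2) + (2.8)·(2.8) + (0.8)·(0.8) + (-0.2)·(-0.2)) / 4 = 18.8/4 = 4.7
  S[B,C] = ((-0.2)·(2) + (-3.2)·(-1) + (2.8)·(-3) + (0.8)·(1) + (-0.2)·(1)) / 4 = -5/4 = -1.25
  S[C,C] = ((2)·(2) + (-1)·(-1) + (-3)·(-3) + (1)·(1) + (1)·(1)) / 4 = 16/4 = 4

S is symmetric (S[j,i] = S[i,j]). Assembling:

S = [[3.7, -3.8, 2.5],
 [-3.8, 4.7, -1.25],
 [2.5, -1.25, 4]]
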